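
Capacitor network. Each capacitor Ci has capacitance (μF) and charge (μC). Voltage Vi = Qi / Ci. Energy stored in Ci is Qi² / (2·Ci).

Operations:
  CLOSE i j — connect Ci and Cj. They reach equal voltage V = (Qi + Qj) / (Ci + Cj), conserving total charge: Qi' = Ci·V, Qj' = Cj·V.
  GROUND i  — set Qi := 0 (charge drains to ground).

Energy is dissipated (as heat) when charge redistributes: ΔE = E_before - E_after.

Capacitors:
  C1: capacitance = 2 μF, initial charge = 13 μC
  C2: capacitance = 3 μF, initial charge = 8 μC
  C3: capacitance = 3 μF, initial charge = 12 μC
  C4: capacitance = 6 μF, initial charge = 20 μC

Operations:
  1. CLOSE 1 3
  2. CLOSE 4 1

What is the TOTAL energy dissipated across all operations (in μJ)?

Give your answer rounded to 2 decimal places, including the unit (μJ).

Initial: C1(2μF, Q=13μC, V=6.50V), C2(3μF, Q=8μC, V=2.67V), C3(3μF, Q=12μC, V=4.00V), C4(6μF, Q=20μC, V=3.33V)
Op 1: CLOSE 1-3: Q_total=25.00, C_total=5.00, V=5.00; Q1=10.00, Q3=15.00; dissipated=3.750
Op 2: CLOSE 4-1: Q_total=30.00, C_total=8.00, V=3.75; Q4=22.50, Q1=7.50; dissipated=2.083
Total dissipated: 5.833 μJ

Answer: 5.83 μJ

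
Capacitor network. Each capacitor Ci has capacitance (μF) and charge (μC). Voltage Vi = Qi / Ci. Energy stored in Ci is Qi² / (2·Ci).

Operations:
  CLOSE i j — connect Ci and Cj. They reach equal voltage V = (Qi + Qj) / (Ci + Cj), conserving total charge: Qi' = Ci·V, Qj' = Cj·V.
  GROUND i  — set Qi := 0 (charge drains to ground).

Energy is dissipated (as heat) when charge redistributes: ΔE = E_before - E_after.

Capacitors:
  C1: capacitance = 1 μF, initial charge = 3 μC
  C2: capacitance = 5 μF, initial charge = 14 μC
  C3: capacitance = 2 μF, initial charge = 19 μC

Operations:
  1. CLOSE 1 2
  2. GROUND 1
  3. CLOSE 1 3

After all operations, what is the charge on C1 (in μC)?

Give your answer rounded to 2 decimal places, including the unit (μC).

Initial: C1(1μF, Q=3μC, V=3.00V), C2(5μF, Q=14μC, V=2.80V), C3(2μF, Q=19μC, V=9.50V)
Op 1: CLOSE 1-2: Q_total=17.00, C_total=6.00, V=2.83; Q1=2.83, Q2=14.17; dissipated=0.017
Op 2: GROUND 1: Q1=0; energy lost=4.014
Op 3: CLOSE 1-3: Q_total=19.00, C_total=3.00, V=6.33; Q1=6.33, Q3=12.67; dissipated=30.083
Final charges: Q1=6.33, Q2=14.17, Q3=12.67

Answer: 6.33 μC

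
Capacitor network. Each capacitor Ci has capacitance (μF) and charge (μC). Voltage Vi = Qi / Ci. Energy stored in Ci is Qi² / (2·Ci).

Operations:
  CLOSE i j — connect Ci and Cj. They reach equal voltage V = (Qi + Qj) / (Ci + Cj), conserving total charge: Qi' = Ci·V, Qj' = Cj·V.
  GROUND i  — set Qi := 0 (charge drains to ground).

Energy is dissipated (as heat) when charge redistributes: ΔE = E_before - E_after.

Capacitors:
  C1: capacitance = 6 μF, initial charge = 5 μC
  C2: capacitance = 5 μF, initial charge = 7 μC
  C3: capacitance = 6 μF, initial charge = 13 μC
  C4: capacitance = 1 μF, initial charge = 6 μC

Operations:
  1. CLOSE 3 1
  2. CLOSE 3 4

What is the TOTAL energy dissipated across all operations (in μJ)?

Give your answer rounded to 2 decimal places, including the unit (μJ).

Initial: C1(6μF, Q=5μC, V=0.83V), C2(5μF, Q=7μC, V=1.40V), C3(6μF, Q=13μC, V=2.17V), C4(1μF, Q=6μC, V=6.00V)
Op 1: CLOSE 3-1: Q_total=18.00, C_total=12.00, V=1.50; Q3=9.00, Q1=9.00; dissipated=2.667
Op 2: CLOSE 3-4: Q_total=15.00, C_total=7.00, V=2.14; Q3=12.86, Q4=2.14; dissipated=8.679
Total dissipated: 11.345 μJ

Answer: 11.35 μJ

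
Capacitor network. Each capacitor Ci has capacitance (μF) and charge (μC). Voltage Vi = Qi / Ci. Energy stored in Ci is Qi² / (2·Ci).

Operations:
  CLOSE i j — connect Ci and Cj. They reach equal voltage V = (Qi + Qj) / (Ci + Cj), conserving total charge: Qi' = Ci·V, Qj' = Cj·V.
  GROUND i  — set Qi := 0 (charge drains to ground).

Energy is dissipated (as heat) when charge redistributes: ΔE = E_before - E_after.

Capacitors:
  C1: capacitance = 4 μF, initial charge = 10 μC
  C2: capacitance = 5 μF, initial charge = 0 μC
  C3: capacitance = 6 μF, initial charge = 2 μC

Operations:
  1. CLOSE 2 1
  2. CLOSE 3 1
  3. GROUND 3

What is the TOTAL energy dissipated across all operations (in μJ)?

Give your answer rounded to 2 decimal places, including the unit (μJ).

Answer: 8.92 μJ

Derivation:
Initial: C1(4μF, Q=10μC, V=2.50V), C2(5μF, Q=0μC, V=0.00V), C3(6μF, Q=2μC, V=0.33V)
Op 1: CLOSE 2-1: Q_total=10.00, C_total=9.00, V=1.11; Q2=5.56, Q1=4.44; dissipated=6.944
Op 2: CLOSE 3-1: Q_total=6.44, C_total=10.00, V=0.64; Q3=3.87, Q1=2.58; dissipated=0.726
Op 3: GROUND 3: Q3=0; energy lost=1.246
Total dissipated: 8.916 μJ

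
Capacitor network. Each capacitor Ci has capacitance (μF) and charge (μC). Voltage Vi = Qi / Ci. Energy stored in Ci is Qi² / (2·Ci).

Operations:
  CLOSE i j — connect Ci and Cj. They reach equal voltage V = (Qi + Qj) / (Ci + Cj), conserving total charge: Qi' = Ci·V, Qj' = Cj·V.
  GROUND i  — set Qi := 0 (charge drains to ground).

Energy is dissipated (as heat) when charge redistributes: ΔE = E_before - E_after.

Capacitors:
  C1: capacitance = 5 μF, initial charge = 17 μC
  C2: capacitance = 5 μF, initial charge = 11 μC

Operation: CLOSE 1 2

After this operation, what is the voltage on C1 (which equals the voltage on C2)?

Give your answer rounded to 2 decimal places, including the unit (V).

Answer: 2.80 V

Derivation:
Initial: C1(5μF, Q=17μC, V=3.40V), C2(5μF, Q=11μC, V=2.20V)
Op 1: CLOSE 1-2: Q_total=28.00, C_total=10.00, V=2.80; Q1=14.00, Q2=14.00; dissipated=1.800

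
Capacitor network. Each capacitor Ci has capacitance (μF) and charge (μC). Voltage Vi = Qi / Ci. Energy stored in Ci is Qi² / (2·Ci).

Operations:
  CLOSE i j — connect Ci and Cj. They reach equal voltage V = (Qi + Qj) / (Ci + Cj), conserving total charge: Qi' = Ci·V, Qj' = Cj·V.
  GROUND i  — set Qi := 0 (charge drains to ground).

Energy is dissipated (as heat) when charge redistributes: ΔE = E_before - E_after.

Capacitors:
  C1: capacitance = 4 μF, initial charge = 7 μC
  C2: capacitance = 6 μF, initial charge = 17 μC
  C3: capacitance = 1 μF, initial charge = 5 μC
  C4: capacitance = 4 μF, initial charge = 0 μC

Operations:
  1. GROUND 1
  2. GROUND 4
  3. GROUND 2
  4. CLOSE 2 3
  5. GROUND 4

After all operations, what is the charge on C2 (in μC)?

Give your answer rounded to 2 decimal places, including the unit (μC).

Initial: C1(4μF, Q=7μC, V=1.75V), C2(6μF, Q=17μC, V=2.83V), C3(1μF, Q=5μC, V=5.00V), C4(4μF, Q=0μC, V=0.00V)
Op 1: GROUND 1: Q1=0; energy lost=6.125
Op 2: GROUND 4: Q4=0; energy lost=0.000
Op 3: GROUND 2: Q2=0; energy lost=24.083
Op 4: CLOSE 2-3: Q_total=5.00, C_total=7.00, V=0.71; Q2=4.29, Q3=0.71; dissipated=10.714
Op 5: GROUND 4: Q4=0; energy lost=0.000
Final charges: Q1=0.00, Q2=4.29, Q3=0.71, Q4=0.00

Answer: 4.29 μC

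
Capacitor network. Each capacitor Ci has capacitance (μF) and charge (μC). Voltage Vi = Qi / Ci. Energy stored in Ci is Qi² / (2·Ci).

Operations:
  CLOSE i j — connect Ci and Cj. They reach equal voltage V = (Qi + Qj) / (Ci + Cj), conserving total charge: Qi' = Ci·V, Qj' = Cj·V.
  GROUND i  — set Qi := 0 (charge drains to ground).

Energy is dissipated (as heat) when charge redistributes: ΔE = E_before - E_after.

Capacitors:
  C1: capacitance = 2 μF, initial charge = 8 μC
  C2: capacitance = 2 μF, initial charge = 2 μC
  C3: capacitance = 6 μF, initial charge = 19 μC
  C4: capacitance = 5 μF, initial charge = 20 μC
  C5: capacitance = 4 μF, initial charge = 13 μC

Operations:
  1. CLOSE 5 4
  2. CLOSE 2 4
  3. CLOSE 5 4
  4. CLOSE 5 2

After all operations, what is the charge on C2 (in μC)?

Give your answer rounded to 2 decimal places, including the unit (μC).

Answer: 6.26 μC

Derivation:
Initial: C1(2μF, Q=8μC, V=4.00V), C2(2μF, Q=2μC, V=1.00V), C3(6μF, Q=19μC, V=3.17V), C4(5μF, Q=20μC, V=4.00V), C5(4μF, Q=13μC, V=3.25V)
Op 1: CLOSE 5-4: Q_total=33.00, C_total=9.00, V=3.67; Q5=14.67, Q4=18.33; dissipated=0.625
Op 2: CLOSE 2-4: Q_total=20.33, C_total=7.00, V=2.90; Q2=5.81, Q4=14.52; dissipated=5.079
Op 3: CLOSE 5-4: Q_total=29.19, C_total=9.00, V=3.24; Q5=12.97, Q4=16.22; dissipated=0.645
Op 4: CLOSE 5-2: Q_total=18.78, C_total=6.00, V=3.13; Q5=12.52, Q2=6.26; dissipated=0.076
Final charges: Q1=8.00, Q2=6.26, Q3=19.00, Q4=16.22, Q5=12.52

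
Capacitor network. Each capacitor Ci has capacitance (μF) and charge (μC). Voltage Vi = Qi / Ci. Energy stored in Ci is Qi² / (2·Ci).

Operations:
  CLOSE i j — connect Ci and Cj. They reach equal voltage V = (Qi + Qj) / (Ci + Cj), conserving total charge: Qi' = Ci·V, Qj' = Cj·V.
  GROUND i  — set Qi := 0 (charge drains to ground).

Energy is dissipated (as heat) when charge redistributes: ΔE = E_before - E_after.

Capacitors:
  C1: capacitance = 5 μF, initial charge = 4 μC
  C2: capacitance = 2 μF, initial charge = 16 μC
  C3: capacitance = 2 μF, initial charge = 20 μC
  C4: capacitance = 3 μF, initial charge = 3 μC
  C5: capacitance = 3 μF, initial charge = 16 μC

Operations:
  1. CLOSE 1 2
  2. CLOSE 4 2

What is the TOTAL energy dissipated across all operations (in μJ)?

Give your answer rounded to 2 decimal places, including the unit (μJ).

Initial: C1(5μF, Q=4μC, V=0.80V), C2(2μF, Q=16μC, V=8.00V), C3(2μF, Q=20μC, V=10.00V), C4(3μF, Q=3μC, V=1.00V), C5(3μF, Q=16μC, V=5.33V)
Op 1: CLOSE 1-2: Q_total=20.00, C_total=7.00, V=2.86; Q1=14.29, Q2=5.71; dissipated=37.029
Op 2: CLOSE 4-2: Q_total=8.71, C_total=5.00, V=1.74; Q4=5.23, Q2=3.49; dissipated=2.069
Total dissipated: 39.098 μJ

Answer: 39.10 μJ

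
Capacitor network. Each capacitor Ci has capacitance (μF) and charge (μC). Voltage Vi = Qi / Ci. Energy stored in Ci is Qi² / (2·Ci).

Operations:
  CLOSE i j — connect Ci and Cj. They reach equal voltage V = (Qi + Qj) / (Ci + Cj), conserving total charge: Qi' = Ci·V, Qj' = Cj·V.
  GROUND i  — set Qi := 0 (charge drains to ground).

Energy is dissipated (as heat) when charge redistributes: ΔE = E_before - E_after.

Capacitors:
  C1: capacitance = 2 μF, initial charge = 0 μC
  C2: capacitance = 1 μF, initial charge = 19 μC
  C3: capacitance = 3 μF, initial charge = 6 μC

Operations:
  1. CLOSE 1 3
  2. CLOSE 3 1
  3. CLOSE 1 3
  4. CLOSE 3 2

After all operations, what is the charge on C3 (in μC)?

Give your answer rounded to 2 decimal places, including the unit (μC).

Initial: C1(2μF, Q=0μC, V=0.00V), C2(1μF, Q=19μC, V=19.00V), C3(3μF, Q=6μC, V=2.00V)
Op 1: CLOSE 1-3: Q_total=6.00, C_total=5.00, V=1.20; Q1=2.40, Q3=3.60; dissipated=2.400
Op 2: CLOSE 3-1: Q_total=6.00, C_total=5.00, V=1.20; Q3=3.60, Q1=2.40; dissipated=0.000
Op 3: CLOSE 1-3: Q_total=6.00, C_total=5.00, V=1.20; Q1=2.40, Q3=3.60; dissipated=0.000
Op 4: CLOSE 3-2: Q_total=22.60, C_total=4.00, V=5.65; Q3=16.95, Q2=5.65; dissipated=118.815
Final charges: Q1=2.40, Q2=5.65, Q3=16.95

Answer: 16.95 μC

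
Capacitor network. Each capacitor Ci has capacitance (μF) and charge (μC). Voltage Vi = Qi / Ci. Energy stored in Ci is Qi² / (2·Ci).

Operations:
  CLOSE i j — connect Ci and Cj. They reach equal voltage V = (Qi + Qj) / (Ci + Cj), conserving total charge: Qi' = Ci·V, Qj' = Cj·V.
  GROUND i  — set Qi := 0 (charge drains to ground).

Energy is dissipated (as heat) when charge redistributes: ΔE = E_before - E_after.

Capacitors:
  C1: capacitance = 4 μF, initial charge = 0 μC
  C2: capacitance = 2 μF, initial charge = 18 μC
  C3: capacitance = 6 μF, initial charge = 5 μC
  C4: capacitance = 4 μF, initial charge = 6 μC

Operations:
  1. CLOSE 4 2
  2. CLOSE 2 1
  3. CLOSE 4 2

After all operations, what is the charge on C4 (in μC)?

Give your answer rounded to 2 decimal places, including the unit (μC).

Answer: 12.44 μC

Derivation:
Initial: C1(4μF, Q=0μC, V=0.00V), C2(2μF, Q=18μC, V=9.00V), C3(6μF, Q=5μC, V=0.83V), C4(4μF, Q=6μC, V=1.50V)
Op 1: CLOSE 4-2: Q_total=24.00, C_total=6.00, V=4.00; Q4=16.00, Q2=8.00; dissipated=37.500
Op 2: CLOSE 2-1: Q_total=8.00, C_total=6.00, V=1.33; Q2=2.67, Q1=5.33; dissipated=10.667
Op 3: CLOSE 4-2: Q_total=18.67, C_total=6.00, V=3.11; Q4=12.44, Q2=6.22; dissipated=4.741
Final charges: Q1=5.33, Q2=6.22, Q3=5.00, Q4=12.44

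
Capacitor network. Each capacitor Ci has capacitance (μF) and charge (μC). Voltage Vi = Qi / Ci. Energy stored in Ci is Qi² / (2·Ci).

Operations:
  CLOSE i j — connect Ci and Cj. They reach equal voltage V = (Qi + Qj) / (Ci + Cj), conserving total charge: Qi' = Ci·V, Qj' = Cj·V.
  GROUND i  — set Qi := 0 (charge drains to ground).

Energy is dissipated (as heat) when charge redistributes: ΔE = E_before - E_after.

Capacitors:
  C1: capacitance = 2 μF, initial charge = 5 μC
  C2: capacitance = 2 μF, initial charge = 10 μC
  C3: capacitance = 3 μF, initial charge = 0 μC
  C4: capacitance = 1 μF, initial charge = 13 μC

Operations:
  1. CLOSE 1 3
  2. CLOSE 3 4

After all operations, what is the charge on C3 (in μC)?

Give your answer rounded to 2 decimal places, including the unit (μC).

Answer: 12.00 μC

Derivation:
Initial: C1(2μF, Q=5μC, V=2.50V), C2(2μF, Q=10μC, V=5.00V), C3(3μF, Q=0μC, V=0.00V), C4(1μF, Q=13μC, V=13.00V)
Op 1: CLOSE 1-3: Q_total=5.00, C_total=5.00, V=1.00; Q1=2.00, Q3=3.00; dissipated=3.750
Op 2: CLOSE 3-4: Q_total=16.00, C_total=4.00, V=4.00; Q3=12.00, Q4=4.00; dissipated=54.000
Final charges: Q1=2.00, Q2=10.00, Q3=12.00, Q4=4.00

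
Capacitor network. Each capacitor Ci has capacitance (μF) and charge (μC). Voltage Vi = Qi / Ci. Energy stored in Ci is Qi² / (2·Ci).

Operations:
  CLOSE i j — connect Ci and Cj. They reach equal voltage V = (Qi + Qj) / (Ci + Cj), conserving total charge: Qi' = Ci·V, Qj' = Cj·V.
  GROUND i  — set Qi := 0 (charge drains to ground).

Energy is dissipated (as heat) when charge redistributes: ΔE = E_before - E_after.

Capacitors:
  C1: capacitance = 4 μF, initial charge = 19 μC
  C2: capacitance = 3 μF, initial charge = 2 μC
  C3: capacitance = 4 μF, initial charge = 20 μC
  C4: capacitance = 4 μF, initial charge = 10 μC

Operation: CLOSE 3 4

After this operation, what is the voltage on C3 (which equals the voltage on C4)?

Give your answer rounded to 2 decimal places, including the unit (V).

Answer: 3.75 V

Derivation:
Initial: C1(4μF, Q=19μC, V=4.75V), C2(3μF, Q=2μC, V=0.67V), C3(4μF, Q=20μC, V=5.00V), C4(4μF, Q=10μC, V=2.50V)
Op 1: CLOSE 3-4: Q_total=30.00, C_total=8.00, V=3.75; Q3=15.00, Q4=15.00; dissipated=6.250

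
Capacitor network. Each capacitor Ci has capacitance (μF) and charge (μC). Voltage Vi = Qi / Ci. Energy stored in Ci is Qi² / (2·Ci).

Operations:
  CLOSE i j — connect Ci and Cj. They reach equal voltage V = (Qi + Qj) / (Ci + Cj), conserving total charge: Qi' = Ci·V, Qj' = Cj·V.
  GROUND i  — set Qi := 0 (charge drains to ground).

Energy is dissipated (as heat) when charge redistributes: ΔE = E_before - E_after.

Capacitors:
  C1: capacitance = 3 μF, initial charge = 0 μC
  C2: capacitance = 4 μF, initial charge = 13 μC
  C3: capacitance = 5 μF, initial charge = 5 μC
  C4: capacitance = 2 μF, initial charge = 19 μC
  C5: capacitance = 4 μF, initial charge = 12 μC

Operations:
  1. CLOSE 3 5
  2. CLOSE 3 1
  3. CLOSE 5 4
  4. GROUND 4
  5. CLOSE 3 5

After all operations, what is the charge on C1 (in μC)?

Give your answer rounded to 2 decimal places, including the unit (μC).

Answer: 3.54 μC

Derivation:
Initial: C1(3μF, Q=0μC, V=0.00V), C2(4μF, Q=13μC, V=3.25V), C3(5μF, Q=5μC, V=1.00V), C4(2μF, Q=19μC, V=9.50V), C5(4μF, Q=12μC, V=3.00V)
Op 1: CLOSE 3-5: Q_total=17.00, C_total=9.00, V=1.89; Q3=9.44, Q5=7.56; dissipated=4.444
Op 2: CLOSE 3-1: Q_total=9.44, C_total=8.00, V=1.18; Q3=5.90, Q1=3.54; dissipated=3.345
Op 3: CLOSE 5-4: Q_total=26.56, C_total=6.00, V=4.43; Q5=17.70, Q4=8.85; dissipated=38.619
Op 4: GROUND 4: Q4=0; energy lost=19.589
Op 5: CLOSE 3-5: Q_total=23.61, C_total=9.00, V=2.62; Q3=13.11, Q5=10.49; dissipated=11.703
Final charges: Q1=3.54, Q2=13.00, Q3=13.11, Q4=0.00, Q5=10.49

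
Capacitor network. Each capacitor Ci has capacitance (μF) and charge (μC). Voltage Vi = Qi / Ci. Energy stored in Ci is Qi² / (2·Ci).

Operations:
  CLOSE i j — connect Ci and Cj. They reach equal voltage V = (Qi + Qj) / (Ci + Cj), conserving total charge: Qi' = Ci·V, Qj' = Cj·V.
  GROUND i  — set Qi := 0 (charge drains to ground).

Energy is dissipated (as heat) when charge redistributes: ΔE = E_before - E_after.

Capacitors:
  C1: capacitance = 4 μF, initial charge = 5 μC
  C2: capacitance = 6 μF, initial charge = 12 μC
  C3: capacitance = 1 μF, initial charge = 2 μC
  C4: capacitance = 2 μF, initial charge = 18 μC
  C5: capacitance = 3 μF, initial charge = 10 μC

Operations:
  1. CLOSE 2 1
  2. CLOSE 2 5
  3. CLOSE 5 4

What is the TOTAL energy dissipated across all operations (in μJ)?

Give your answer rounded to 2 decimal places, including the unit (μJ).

Answer: 30.73 μJ

Derivation:
Initial: C1(4μF, Q=5μC, V=1.25V), C2(6μF, Q=12μC, V=2.00V), C3(1μF, Q=2μC, V=2.00V), C4(2μF, Q=18μC, V=9.00V), C5(3μF, Q=10μC, V=3.33V)
Op 1: CLOSE 2-1: Q_total=17.00, C_total=10.00, V=1.70; Q2=10.20, Q1=6.80; dissipated=0.675
Op 2: CLOSE 2-5: Q_total=20.20, C_total=9.00, V=2.24; Q2=13.47, Q5=6.73; dissipated=2.668
Op 3: CLOSE 5-4: Q_total=24.73, C_total=5.00, V=4.95; Q5=14.84, Q4=9.89; dissipated=27.383
Total dissipated: 30.725 μJ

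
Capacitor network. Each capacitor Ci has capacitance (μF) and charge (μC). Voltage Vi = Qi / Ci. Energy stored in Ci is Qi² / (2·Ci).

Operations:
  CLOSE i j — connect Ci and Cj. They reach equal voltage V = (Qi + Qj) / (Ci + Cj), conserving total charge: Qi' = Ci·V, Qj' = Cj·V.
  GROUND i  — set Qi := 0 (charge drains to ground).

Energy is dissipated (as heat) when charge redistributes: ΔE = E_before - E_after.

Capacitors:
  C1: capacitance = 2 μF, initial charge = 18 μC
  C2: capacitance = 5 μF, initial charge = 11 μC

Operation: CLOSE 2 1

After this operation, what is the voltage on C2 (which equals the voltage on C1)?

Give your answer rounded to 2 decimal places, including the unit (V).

Initial: C1(2μF, Q=18μC, V=9.00V), C2(5μF, Q=11μC, V=2.20V)
Op 1: CLOSE 2-1: Q_total=29.00, C_total=7.00, V=4.14; Q2=20.71, Q1=8.29; dissipated=33.029

Answer: 4.14 V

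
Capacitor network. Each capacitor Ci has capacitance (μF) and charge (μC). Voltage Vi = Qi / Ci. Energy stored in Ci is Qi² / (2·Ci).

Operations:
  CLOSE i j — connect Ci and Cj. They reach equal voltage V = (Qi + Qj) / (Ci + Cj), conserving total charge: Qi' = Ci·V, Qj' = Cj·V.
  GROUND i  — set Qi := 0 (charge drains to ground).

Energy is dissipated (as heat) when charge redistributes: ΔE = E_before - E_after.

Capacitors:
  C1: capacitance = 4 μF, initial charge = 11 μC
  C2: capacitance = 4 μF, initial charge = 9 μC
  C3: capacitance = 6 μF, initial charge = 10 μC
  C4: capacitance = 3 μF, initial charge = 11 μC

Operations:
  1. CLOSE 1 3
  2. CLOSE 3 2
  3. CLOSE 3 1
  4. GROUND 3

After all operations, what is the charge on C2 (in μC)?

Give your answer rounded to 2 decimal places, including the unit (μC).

Initial: C1(4μF, Q=11μC, V=2.75V), C2(4μF, Q=9μC, V=2.25V), C3(6μF, Q=10μC, V=1.67V), C4(3μF, Q=11μC, V=3.67V)
Op 1: CLOSE 1-3: Q_total=21.00, C_total=10.00, V=2.10; Q1=8.40, Q3=12.60; dissipated=1.408
Op 2: CLOSE 3-2: Q_total=21.60, C_total=10.00, V=2.16; Q3=12.96, Q2=8.64; dissipated=0.027
Op 3: CLOSE 3-1: Q_total=21.36, C_total=10.00, V=2.14; Q3=12.82, Q1=8.54; dissipated=0.004
Op 4: GROUND 3: Q3=0; energy lost=13.687
Final charges: Q1=8.54, Q2=8.64, Q3=0.00, Q4=11.00

Answer: 8.64 μC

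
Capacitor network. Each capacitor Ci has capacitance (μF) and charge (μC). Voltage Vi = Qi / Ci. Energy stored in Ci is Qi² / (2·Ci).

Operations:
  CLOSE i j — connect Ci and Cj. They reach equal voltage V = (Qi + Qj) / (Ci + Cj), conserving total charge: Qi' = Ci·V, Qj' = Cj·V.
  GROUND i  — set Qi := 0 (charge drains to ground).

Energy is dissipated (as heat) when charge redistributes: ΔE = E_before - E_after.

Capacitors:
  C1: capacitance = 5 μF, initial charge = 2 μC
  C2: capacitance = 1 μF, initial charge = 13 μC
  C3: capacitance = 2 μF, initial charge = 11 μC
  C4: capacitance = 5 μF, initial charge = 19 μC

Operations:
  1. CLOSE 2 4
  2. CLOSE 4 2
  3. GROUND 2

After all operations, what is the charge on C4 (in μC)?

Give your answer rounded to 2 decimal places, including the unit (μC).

Initial: C1(5μF, Q=2μC, V=0.40V), C2(1μF, Q=13μC, V=13.00V), C3(2μF, Q=11μC, V=5.50V), C4(5μF, Q=19μC, V=3.80V)
Op 1: CLOSE 2-4: Q_total=32.00, C_total=6.00, V=5.33; Q2=5.33, Q4=26.67; dissipated=35.267
Op 2: CLOSE 4-2: Q_total=32.00, C_total=6.00, V=5.33; Q4=26.67, Q2=5.33; dissipated=0.000
Op 3: GROUND 2: Q2=0; energy lost=14.222
Final charges: Q1=2.00, Q2=0.00, Q3=11.00, Q4=26.67

Answer: 26.67 μC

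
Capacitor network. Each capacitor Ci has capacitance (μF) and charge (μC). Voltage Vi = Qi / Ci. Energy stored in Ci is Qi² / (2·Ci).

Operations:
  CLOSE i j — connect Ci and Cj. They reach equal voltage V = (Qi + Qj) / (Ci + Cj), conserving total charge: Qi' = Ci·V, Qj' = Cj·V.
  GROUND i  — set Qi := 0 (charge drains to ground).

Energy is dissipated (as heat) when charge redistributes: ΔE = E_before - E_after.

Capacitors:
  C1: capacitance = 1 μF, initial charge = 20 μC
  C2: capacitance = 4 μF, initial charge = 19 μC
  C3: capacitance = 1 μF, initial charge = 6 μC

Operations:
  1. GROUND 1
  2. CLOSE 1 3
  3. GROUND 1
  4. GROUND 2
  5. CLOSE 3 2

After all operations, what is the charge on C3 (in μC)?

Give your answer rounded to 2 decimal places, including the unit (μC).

Answer: 0.60 μC

Derivation:
Initial: C1(1μF, Q=20μC, V=20.00V), C2(4μF, Q=19μC, V=4.75V), C3(1μF, Q=6μC, V=6.00V)
Op 1: GROUND 1: Q1=0; energy lost=200.000
Op 2: CLOSE 1-3: Q_total=6.00, C_total=2.00, V=3.00; Q1=3.00, Q3=3.00; dissipated=9.000
Op 3: GROUND 1: Q1=0; energy lost=4.500
Op 4: GROUND 2: Q2=0; energy lost=45.125
Op 5: CLOSE 3-2: Q_total=3.00, C_total=5.00, V=0.60; Q3=0.60, Q2=2.40; dissipated=3.600
Final charges: Q1=0.00, Q2=2.40, Q3=0.60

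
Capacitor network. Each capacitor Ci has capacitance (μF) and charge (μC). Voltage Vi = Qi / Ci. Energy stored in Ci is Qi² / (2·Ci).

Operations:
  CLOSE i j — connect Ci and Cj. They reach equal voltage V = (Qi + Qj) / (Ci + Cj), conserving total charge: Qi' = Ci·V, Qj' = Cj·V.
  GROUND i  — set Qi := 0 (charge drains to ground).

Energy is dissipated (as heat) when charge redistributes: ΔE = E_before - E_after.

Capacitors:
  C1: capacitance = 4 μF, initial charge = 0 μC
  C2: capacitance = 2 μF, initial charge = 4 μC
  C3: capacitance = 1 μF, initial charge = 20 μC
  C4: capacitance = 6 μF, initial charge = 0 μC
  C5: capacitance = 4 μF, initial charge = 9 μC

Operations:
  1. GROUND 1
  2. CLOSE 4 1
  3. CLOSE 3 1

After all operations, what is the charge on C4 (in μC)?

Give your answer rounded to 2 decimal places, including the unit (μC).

Answer: 0.00 μC

Derivation:
Initial: C1(4μF, Q=0μC, V=0.00V), C2(2μF, Q=4μC, V=2.00V), C3(1μF, Q=20μC, V=20.00V), C4(6μF, Q=0μC, V=0.00V), C5(4μF, Q=9μC, V=2.25V)
Op 1: GROUND 1: Q1=0; energy lost=0.000
Op 2: CLOSE 4-1: Q_total=0.00, C_total=10.00, V=0.00; Q4=0.00, Q1=0.00; dissipated=0.000
Op 3: CLOSE 3-1: Q_total=20.00, C_total=5.00, V=4.00; Q3=4.00, Q1=16.00; dissipated=160.000
Final charges: Q1=16.00, Q2=4.00, Q3=4.00, Q4=0.00, Q5=9.00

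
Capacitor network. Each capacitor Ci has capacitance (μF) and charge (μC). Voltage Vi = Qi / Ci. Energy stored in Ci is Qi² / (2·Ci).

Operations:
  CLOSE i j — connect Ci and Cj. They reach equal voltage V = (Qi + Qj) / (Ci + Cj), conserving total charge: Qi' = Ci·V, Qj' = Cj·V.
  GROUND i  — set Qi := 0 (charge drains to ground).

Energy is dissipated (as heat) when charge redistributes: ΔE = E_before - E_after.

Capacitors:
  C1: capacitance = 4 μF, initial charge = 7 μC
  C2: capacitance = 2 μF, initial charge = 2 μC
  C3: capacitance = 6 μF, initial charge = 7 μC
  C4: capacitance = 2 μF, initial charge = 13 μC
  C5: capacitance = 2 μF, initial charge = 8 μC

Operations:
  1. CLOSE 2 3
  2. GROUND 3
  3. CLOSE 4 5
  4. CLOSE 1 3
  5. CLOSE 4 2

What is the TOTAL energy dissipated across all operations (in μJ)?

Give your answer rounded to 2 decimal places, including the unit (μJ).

Initial: C1(4μF, Q=7μC, V=1.75V), C2(2μF, Q=2μC, V=1.00V), C3(6μF, Q=7μC, V=1.17V), C4(2μF, Q=13μC, V=6.50V), C5(2μF, Q=8μC, V=4.00V)
Op 1: CLOSE 2-3: Q_total=9.00, C_total=8.00, V=1.12; Q2=2.25, Q3=6.75; dissipated=0.021
Op 2: GROUND 3: Q3=0; energy lost=3.797
Op 3: CLOSE 4-5: Q_total=21.00, C_total=4.00, V=5.25; Q4=10.50, Q5=10.50; dissipated=3.125
Op 4: CLOSE 1-3: Q_total=7.00, C_total=10.00, V=0.70; Q1=2.80, Q3=4.20; dissipated=3.675
Op 5: CLOSE 4-2: Q_total=12.75, C_total=4.00, V=3.19; Q4=6.38, Q2=6.38; dissipated=8.508
Total dissipated: 19.126 μJ

Answer: 19.13 μJ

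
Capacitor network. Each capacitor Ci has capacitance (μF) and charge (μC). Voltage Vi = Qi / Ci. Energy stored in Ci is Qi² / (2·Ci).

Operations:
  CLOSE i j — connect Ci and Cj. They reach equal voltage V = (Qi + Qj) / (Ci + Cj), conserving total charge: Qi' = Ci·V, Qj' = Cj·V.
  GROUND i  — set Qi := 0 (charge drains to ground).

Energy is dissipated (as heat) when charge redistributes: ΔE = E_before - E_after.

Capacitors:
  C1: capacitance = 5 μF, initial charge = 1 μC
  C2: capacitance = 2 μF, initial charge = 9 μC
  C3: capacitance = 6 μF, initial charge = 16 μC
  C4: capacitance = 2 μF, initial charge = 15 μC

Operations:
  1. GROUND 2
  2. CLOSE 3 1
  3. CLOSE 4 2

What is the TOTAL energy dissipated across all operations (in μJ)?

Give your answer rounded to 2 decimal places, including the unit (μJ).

Initial: C1(5μF, Q=1μC, V=0.20V), C2(2μF, Q=9μC, V=4.50V), C3(6μF, Q=16μC, V=2.67V), C4(2μF, Q=15μC, V=7.50V)
Op 1: GROUND 2: Q2=0; energy lost=20.250
Op 2: CLOSE 3-1: Q_total=17.00, C_total=11.00, V=1.55; Q3=9.27, Q1=7.73; dissipated=8.297
Op 3: CLOSE 4-2: Q_total=15.00, C_total=4.00, V=3.75; Q4=7.50, Q2=7.50; dissipated=28.125
Total dissipated: 56.672 μJ

Answer: 56.67 μJ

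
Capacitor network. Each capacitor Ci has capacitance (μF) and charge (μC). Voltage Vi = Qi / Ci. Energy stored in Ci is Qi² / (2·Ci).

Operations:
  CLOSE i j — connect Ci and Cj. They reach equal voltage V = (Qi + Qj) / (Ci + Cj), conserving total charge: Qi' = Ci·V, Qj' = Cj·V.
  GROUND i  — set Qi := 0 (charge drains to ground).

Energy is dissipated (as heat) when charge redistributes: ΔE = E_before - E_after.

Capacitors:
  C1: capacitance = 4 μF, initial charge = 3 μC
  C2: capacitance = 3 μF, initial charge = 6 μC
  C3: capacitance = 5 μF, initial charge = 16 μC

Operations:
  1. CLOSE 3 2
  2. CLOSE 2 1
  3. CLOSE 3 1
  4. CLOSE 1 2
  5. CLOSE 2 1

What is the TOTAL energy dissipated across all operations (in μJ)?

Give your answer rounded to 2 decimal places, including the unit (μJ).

Initial: C1(4μF, Q=3μC, V=0.75V), C2(3μF, Q=6μC, V=2.00V), C3(5μF, Q=16μC, V=3.20V)
Op 1: CLOSE 3-2: Q_total=22.00, C_total=8.00, V=2.75; Q3=13.75, Q2=8.25; dissipated=1.350
Op 2: CLOSE 2-1: Q_total=11.25, C_total=7.00, V=1.61; Q2=4.82, Q1=6.43; dissipated=3.429
Op 3: CLOSE 3-1: Q_total=20.18, C_total=9.00, V=2.24; Q3=11.21, Q1=8.97; dissipated=1.451
Op 4: CLOSE 1-2: Q_total=13.79, C_total=7.00, V=1.97; Q1=7.88, Q2=5.91; dissipated=0.346
Op 5: CLOSE 2-1: Q_total=13.79, C_total=7.00, V=1.97; Q2=5.91, Q1=7.88; dissipated=0.000
Total dissipated: 6.575 μJ

Answer: 6.58 μJ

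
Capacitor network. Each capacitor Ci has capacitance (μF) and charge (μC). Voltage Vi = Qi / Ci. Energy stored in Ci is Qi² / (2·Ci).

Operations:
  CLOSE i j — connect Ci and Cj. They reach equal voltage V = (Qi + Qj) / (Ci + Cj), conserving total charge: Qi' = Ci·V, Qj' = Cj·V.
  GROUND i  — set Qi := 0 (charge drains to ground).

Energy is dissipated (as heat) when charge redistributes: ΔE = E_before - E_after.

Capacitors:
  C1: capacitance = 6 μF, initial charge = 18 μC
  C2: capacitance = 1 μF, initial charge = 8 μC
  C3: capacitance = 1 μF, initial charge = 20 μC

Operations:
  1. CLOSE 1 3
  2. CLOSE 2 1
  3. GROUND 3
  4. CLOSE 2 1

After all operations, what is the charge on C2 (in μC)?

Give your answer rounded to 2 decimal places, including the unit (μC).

Answer: 5.80 μC

Derivation:
Initial: C1(6μF, Q=18μC, V=3.00V), C2(1μF, Q=8μC, V=8.00V), C3(1μF, Q=20μC, V=20.00V)
Op 1: CLOSE 1-3: Q_total=38.00, C_total=7.00, V=5.43; Q1=32.57, Q3=5.43; dissipated=123.857
Op 2: CLOSE 2-1: Q_total=40.57, C_total=7.00, V=5.80; Q2=5.80, Q1=34.78; dissipated=2.834
Op 3: GROUND 3: Q3=0; energy lost=14.735
Op 4: CLOSE 2-1: Q_total=40.57, C_total=7.00, V=5.80; Q2=5.80, Q1=34.78; dissipated=0.000
Final charges: Q1=34.78, Q2=5.80, Q3=0.00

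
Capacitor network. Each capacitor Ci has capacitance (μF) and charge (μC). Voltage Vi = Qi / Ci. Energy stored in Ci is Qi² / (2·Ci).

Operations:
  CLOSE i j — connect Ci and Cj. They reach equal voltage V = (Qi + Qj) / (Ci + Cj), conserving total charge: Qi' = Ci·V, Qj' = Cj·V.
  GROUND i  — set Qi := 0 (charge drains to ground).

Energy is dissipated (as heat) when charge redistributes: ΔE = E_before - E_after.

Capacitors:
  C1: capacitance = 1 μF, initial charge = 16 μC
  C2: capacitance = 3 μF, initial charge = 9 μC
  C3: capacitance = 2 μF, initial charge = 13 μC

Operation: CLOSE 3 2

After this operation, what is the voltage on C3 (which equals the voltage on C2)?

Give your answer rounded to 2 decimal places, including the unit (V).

Answer: 4.40 V

Derivation:
Initial: C1(1μF, Q=16μC, V=16.00V), C2(3μF, Q=9μC, V=3.00V), C3(2μF, Q=13μC, V=6.50V)
Op 1: CLOSE 3-2: Q_total=22.00, C_total=5.00, V=4.40; Q3=8.80, Q2=13.20; dissipated=7.350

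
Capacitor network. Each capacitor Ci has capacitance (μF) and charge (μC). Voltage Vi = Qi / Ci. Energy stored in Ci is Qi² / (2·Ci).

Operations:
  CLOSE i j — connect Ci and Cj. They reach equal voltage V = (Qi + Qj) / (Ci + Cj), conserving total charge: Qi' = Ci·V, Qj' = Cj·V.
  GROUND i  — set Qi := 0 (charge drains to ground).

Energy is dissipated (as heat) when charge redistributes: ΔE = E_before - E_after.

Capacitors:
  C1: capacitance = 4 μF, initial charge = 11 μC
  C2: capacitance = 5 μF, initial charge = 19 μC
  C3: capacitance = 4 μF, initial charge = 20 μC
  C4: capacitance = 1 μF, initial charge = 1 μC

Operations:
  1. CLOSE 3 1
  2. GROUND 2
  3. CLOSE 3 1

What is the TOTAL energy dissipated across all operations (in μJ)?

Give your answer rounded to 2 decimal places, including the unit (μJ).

Answer: 41.16 μJ

Derivation:
Initial: C1(4μF, Q=11μC, V=2.75V), C2(5μF, Q=19μC, V=3.80V), C3(4μF, Q=20μC, V=5.00V), C4(1μF, Q=1μC, V=1.00V)
Op 1: CLOSE 3-1: Q_total=31.00, C_total=8.00, V=3.88; Q3=15.50, Q1=15.50; dissipated=5.062
Op 2: GROUND 2: Q2=0; energy lost=36.100
Op 3: CLOSE 3-1: Q_total=31.00, C_total=8.00, V=3.88; Q3=15.50, Q1=15.50; dissipated=0.000
Total dissipated: 41.163 μJ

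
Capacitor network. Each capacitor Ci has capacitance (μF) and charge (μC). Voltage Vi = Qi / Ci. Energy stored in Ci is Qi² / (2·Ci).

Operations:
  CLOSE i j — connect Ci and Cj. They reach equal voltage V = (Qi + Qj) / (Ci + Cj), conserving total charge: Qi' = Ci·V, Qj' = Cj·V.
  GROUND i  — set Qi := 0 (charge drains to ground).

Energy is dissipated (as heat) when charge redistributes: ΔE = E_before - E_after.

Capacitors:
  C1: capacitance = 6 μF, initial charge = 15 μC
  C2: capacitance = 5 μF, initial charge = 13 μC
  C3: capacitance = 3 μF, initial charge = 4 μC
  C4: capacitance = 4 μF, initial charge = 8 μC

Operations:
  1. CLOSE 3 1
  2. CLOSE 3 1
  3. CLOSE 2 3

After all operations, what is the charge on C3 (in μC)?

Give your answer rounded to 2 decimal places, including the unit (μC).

Answer: 7.25 μC

Derivation:
Initial: C1(6μF, Q=15μC, V=2.50V), C2(5μF, Q=13μC, V=2.60V), C3(3μF, Q=4μC, V=1.33V), C4(4μF, Q=8μC, V=2.00V)
Op 1: CLOSE 3-1: Q_total=19.00, C_total=9.00, V=2.11; Q3=6.33, Q1=12.67; dissipated=1.361
Op 2: CLOSE 3-1: Q_total=19.00, C_total=9.00, V=2.11; Q3=6.33, Q1=12.67; dissipated=0.000
Op 3: CLOSE 2-3: Q_total=19.33, C_total=8.00, V=2.42; Q2=12.08, Q3=7.25; dissipated=0.224
Final charges: Q1=12.67, Q2=12.08, Q3=7.25, Q4=8.00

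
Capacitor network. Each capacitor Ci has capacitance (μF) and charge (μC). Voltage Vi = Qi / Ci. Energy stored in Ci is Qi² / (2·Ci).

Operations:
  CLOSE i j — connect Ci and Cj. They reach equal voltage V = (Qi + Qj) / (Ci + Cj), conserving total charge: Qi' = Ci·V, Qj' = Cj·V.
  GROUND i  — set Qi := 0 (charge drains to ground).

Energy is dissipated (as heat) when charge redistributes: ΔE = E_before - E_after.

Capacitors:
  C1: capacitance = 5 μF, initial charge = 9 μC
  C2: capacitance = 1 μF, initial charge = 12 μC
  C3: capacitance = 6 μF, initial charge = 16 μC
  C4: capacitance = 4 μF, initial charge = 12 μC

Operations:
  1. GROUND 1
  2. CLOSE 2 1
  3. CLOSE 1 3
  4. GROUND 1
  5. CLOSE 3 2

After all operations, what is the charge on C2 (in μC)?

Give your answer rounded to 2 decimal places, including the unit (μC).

Initial: C1(5μF, Q=9μC, V=1.80V), C2(1μF, Q=12μC, V=12.00V), C3(6μF, Q=16μC, V=2.67V), C4(4μF, Q=12μC, V=3.00V)
Op 1: GROUND 1: Q1=0; energy lost=8.100
Op 2: CLOSE 2-1: Q_total=12.00, C_total=6.00, V=2.00; Q2=2.00, Q1=10.00; dissipated=60.000
Op 3: CLOSE 1-3: Q_total=26.00, C_total=11.00, V=2.36; Q1=11.82, Q3=14.18; dissipated=0.606
Op 4: GROUND 1: Q1=0; energy lost=13.967
Op 5: CLOSE 3-2: Q_total=16.18, C_total=7.00, V=2.31; Q3=13.87, Q2=2.31; dissipated=0.057
Final charges: Q1=0.00, Q2=2.31, Q3=13.87, Q4=12.00

Answer: 2.31 μC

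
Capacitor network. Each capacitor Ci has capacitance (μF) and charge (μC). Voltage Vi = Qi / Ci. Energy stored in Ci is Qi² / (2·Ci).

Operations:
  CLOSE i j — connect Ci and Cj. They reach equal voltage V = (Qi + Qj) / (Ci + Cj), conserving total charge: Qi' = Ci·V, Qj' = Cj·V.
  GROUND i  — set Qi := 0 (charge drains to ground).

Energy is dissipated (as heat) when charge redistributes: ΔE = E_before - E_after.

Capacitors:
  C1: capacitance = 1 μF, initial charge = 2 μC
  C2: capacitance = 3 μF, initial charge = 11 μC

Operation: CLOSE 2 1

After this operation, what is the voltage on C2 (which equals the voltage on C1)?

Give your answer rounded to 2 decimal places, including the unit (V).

Initial: C1(1μF, Q=2μC, V=2.00V), C2(3μF, Q=11μC, V=3.67V)
Op 1: CLOSE 2-1: Q_total=13.00, C_total=4.00, V=3.25; Q2=9.75, Q1=3.25; dissipated=1.042

Answer: 3.25 V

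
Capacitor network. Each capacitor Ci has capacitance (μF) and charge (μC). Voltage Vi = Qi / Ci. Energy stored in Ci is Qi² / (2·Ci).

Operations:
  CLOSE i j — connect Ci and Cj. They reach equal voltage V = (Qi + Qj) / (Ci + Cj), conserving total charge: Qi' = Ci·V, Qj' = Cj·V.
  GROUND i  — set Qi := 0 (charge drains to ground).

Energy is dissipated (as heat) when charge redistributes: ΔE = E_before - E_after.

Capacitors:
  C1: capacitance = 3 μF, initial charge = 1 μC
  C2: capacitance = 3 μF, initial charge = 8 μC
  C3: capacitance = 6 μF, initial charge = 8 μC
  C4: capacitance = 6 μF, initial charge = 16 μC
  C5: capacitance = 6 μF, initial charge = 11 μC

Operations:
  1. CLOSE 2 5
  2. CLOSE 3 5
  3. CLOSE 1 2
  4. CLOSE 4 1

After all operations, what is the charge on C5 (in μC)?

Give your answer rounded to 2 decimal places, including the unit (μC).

Answer: 10.33 μC

Derivation:
Initial: C1(3μF, Q=1μC, V=0.33V), C2(3μF, Q=8μC, V=2.67V), C3(6μF, Q=8μC, V=1.33V), C4(6μF, Q=16μC, V=2.67V), C5(6μF, Q=11μC, V=1.83V)
Op 1: CLOSE 2-5: Q_total=19.00, C_total=9.00, V=2.11; Q2=6.33, Q5=12.67; dissipated=0.694
Op 2: CLOSE 3-5: Q_total=20.67, C_total=12.00, V=1.72; Q3=10.33, Q5=10.33; dissipated=0.907
Op 3: CLOSE 1-2: Q_total=7.33, C_total=6.00, V=1.22; Q1=3.67, Q2=3.67; dissipated=2.370
Op 4: CLOSE 4-1: Q_total=19.67, C_total=9.00, V=2.19; Q4=13.11, Q1=6.56; dissipated=2.086
Final charges: Q1=6.56, Q2=3.67, Q3=10.33, Q4=13.11, Q5=10.33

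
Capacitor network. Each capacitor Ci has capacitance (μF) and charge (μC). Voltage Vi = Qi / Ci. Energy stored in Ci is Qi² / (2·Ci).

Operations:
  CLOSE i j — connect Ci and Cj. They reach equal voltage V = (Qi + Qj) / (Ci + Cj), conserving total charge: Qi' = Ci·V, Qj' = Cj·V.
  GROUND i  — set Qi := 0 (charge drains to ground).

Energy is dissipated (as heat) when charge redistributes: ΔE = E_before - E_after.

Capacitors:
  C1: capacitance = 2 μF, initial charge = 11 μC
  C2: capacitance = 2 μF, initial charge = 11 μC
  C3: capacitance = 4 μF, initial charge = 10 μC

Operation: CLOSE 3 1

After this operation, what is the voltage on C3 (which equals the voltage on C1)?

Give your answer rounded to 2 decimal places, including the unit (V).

Initial: C1(2μF, Q=11μC, V=5.50V), C2(2μF, Q=11μC, V=5.50V), C3(4μF, Q=10μC, V=2.50V)
Op 1: CLOSE 3-1: Q_total=21.00, C_total=6.00, V=3.50; Q3=14.00, Q1=7.00; dissipated=6.000

Answer: 3.50 V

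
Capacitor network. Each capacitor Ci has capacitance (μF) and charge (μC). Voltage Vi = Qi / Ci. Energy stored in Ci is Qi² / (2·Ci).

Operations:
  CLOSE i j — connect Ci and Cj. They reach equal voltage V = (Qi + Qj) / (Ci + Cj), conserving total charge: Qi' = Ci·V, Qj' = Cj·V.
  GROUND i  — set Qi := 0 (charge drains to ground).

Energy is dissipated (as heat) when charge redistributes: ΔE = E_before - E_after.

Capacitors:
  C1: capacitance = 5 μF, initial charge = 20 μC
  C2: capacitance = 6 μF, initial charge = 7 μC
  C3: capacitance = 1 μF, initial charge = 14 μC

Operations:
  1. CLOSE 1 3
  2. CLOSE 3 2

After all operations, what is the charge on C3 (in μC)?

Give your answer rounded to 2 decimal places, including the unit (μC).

Initial: C1(5μF, Q=20μC, V=4.00V), C2(6μF, Q=7μC, V=1.17V), C3(1μF, Q=14μC, V=14.00V)
Op 1: CLOSE 1-3: Q_total=34.00, C_total=6.00, V=5.67; Q1=28.33, Q3=5.67; dissipated=41.667
Op 2: CLOSE 3-2: Q_total=12.67, C_total=7.00, V=1.81; Q3=1.81, Q2=10.86; dissipated=8.679
Final charges: Q1=28.33, Q2=10.86, Q3=1.81

Answer: 1.81 μC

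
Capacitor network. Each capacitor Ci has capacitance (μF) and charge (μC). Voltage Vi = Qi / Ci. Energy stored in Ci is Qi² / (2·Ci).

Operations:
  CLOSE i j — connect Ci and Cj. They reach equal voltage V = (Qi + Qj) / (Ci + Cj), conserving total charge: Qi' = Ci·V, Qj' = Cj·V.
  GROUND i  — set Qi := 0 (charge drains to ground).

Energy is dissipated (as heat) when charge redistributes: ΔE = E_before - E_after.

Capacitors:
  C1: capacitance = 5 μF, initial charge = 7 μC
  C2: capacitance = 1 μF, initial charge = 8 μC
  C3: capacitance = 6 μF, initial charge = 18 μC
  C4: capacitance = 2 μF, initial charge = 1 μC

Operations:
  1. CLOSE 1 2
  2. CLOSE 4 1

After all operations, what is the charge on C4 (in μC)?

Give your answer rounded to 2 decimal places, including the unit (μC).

Answer: 3.86 μC

Derivation:
Initial: C1(5μF, Q=7μC, V=1.40V), C2(1μF, Q=8μC, V=8.00V), C3(6μF, Q=18μC, V=3.00V), C4(2μF, Q=1μC, V=0.50V)
Op 1: CLOSE 1-2: Q_total=15.00, C_total=6.00, V=2.50; Q1=12.50, Q2=2.50; dissipated=18.150
Op 2: CLOSE 4-1: Q_total=13.50, C_total=7.00, V=1.93; Q4=3.86, Q1=9.64; dissipated=2.857
Final charges: Q1=9.64, Q2=2.50, Q3=18.00, Q4=3.86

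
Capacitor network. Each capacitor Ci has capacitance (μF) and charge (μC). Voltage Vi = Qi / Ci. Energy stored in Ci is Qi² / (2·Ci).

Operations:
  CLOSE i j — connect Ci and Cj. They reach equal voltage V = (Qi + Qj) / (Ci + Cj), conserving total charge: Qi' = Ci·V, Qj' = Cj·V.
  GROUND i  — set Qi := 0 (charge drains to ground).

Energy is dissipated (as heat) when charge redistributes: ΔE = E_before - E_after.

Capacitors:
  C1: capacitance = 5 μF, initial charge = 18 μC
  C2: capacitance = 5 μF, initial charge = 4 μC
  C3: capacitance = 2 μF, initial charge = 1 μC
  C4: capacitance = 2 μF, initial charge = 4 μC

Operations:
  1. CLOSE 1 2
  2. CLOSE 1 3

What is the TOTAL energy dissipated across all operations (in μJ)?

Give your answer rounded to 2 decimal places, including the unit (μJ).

Answer: 11.86 μJ

Derivation:
Initial: C1(5μF, Q=18μC, V=3.60V), C2(5μF, Q=4μC, V=0.80V), C3(2μF, Q=1μC, V=0.50V), C4(2μF, Q=4μC, V=2.00V)
Op 1: CLOSE 1-2: Q_total=22.00, C_total=10.00, V=2.20; Q1=11.00, Q2=11.00; dissipated=9.800
Op 2: CLOSE 1-3: Q_total=12.00, C_total=7.00, V=1.71; Q1=8.57, Q3=3.43; dissipated=2.064
Total dissipated: 11.864 μJ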